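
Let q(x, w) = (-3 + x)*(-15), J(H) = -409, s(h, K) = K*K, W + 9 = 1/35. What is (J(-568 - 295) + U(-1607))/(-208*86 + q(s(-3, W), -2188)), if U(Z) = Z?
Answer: 493920/4667323 ≈ 0.10583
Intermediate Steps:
W = -314/35 (W = -9 + 1/35 = -314/35 ≈ -8.9714)
s(h, K) = K**2
q(x, w) = 45 - 15*x
(J(-568 - 295) + U(-1607))/(-208*86 + q(s(-3, W), -2188)) = (-409 - 1607)/(-208*86 + (45 - 15*(-314/35)**2)) = -2016/(-17888 + (45 - 15*98596/1225)) = -2016/(-17888 + (45 - 295788/245)) = -2016/(-17888 - 284763/245) = -2016/(-4667323/245) = -2016*(-245/4667323) = 493920/4667323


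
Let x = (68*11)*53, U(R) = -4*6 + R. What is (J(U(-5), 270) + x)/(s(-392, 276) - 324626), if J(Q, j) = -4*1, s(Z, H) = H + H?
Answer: -19820/162037 ≈ -0.12232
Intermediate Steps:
s(Z, H) = 2*H
U(R) = -24 + R
J(Q, j) = -4
x = 39644 (x = 748*53 = 39644)
(J(U(-5), 270) + x)/(s(-392, 276) - 324626) = (-4 + 39644)/(2*276 - 324626) = 39640/(552 - 324626) = 39640/(-324074) = 39640*(-1/324074) = -19820/162037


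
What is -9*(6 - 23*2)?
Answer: 360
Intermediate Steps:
-9*(6 - 23*2) = -9*(6 - 46) = -9*(-40) = 360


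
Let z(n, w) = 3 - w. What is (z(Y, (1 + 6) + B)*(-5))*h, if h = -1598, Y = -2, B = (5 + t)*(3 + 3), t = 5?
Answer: -511360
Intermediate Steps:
B = 60 (B = (5 + 5)*(3 + 3) = 10*6 = 60)
(z(Y, (1 + 6) + B)*(-5))*h = ((3 - ((1 + 6) + 60))*(-5))*(-1598) = ((3 - (7 + 60))*(-5))*(-1598) = ((3 - 1*67)*(-5))*(-1598) = ((3 - 67)*(-5))*(-1598) = -64*(-5)*(-1598) = 320*(-1598) = -511360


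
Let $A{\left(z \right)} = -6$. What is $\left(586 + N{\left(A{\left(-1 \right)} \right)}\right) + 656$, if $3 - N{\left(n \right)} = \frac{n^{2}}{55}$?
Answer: $\frac{68439}{55} \approx 1244.3$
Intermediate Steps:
$N{\left(n \right)} = 3 - \frac{n^{2}}{55}$
$\left(586 + N{\left(A{\left(-1 \right)} \right)}\right) + 656 = \left(586 + \left(3 - \frac{\left(-6\right)^{2}}{55}\right)\right) + 656 = \left(586 + \left(3 - \frac{36}{55}\right)\right) + 656 = \left(586 + \frac{129}{55}\right) + 656 = \frac{32359}{55} + 656 = \frac{68439}{55}$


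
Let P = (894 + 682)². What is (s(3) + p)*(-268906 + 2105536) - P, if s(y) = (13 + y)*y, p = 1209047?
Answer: 2220657666074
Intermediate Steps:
s(y) = y*(13 + y)
P = 2483776 (P = 1576² = 2483776)
(s(3) + p)*(-268906 + 2105536) - P = (3*(13 + 3) + 1209047)*(-268906 + 2105536) - 1*2483776 = (3*16 + 1209047)*1836630 - 2483776 = (48 + 1209047)*1836630 - 2483776 = 1209095*1836630 - 2483776 = 2220660149850 - 2483776 = 2220657666074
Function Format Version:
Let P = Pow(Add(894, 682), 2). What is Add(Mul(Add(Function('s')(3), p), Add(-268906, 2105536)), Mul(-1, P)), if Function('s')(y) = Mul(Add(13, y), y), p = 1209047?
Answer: 2220657666074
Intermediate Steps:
Function('s')(y) = Mul(y, Add(13, y))
P = 2483776 (P = Pow(1576, 2) = 2483776)
Add(Mul(Add(Function('s')(3), p), Add(-268906, 2105536)), Mul(-1, P)) = Add(Mul(Add(Mul(3, Add(13, 3)), 1209047), Add(-268906, 2105536)), Mul(-1, 2483776)) = Add(Mul(Add(Mul(3, 16), 1209047), 1836630), -2483776) = Add(Mul(Add(48, 1209047), 1836630), -2483776) = Add(Mul(1209095, 1836630), -2483776) = Add(2220660149850, -2483776) = 2220657666074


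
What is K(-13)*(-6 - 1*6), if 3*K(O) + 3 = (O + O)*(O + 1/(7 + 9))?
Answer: -2667/2 ≈ -1333.5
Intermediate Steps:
K(O) = -1 + 2*O*(1/16 + O)/3 (K(O) = -1 + ((O + O)*(O + 1/(7 + 9)))/3 = -1 + ((2*O)*(O + 1/16))/3 = -1 + ((2*O)*(1/16 + O))/3 = -1 + (2*O*(1/16 + O))/3 = -1 + 2*O*(1/16 + O)/3)
K(-13)*(-6 - 1*6) = (-1 + (1/24)*(-13) + (2/3)*(-13)**2)*(-6 - 1*6) = (-1 - 13/24 + (2/3)*169)*(-6 - 6) = (-1 - 13/24 + 338/3)*(-12) = (889/8)*(-12) = -2667/2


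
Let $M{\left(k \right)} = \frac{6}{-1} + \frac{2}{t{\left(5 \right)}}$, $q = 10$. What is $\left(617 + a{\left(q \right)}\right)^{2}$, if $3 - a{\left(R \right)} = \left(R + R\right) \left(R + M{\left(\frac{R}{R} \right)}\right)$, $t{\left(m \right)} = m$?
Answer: $283024$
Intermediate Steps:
$M{\left(k \right)} = - \frac{28}{5}$ ($M{\left(k \right)} = \frac{6}{-1} + \frac{2}{5} = 6 \left(-1\right) + 2 \cdot \frac{1}{5} = -6 + \frac{2}{5} = - \frac{28}{5}$)
$a{\left(R \right)} = 3 - 2 R \left(- \frac{28}{5} + R\right)$ ($a{\left(R \right)} = 3 - \left(R + R\right) \left(R - \frac{28}{5}\right) = 3 - 2 R \left(- \frac{28}{5} + R\right)$)
$\left(617 + a{\left(q \right)}\right)^{2} = \left(617 + \left(3 - 2 \cdot 10^{2} + \frac{56}{5} \cdot 10\right)\right)^{2} = \left(617 + \left(3 - 200 + 112\right)\right)^{2} = \left(617 - 85\right)^{2} = 532^{2} = 283024$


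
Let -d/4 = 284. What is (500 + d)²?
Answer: 404496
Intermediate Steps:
d = -1136 (d = -4*284 = -1136)
(500 + d)² = (500 - 1136)² = (-636)² = 404496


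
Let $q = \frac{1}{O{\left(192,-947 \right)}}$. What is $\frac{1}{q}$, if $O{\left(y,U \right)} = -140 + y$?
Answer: $52$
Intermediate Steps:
$q = \frac{1}{52}$ ($q = \frac{1}{-140 + 192} = \frac{1}{52} \approx 0.019231$)
$\frac{1}{q} = \frac{1}{\frac{1}{52}} = 52$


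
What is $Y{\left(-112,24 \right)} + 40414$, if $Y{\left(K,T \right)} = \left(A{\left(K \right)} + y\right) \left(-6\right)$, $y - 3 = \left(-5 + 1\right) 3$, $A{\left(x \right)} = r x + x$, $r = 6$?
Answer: $45172$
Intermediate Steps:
$A{\left(x \right)} = 7 x$ ($A{\left(x \right)} = 6 x + x = 7 x$)
$y = -9$ ($y = 3 + \left(-5 + 1\right) 3 = 3 - 12 = -9$)
$Y{\left(K,T \right)} = 54 - 42 K$ ($Y{\left(K,T \right)} = \left(7 K - 9\right) \left(-6\right) = \left(-9 + 7 K\right) \left(-6\right) = 54 - 42 K$)
$Y{\left(-112,24 \right)} + 40414 = \left(54 - -4704\right) + 40414 = \left(54 + 4704\right) + 40414 = 4758 + 40414 = 45172$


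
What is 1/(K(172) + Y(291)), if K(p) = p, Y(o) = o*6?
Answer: 1/1918 ≈ 0.00052138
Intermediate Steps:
Y(o) = 6*o
1/(K(172) + Y(291)) = 1/(172 + 6*291) = 1/(172 + 1746) = 1/1918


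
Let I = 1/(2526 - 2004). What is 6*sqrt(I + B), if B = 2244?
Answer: sqrt(67939402)/29 ≈ 284.23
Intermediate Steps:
I = 1/522 ≈ 0.0019157
6*sqrt(I + B) = 6*sqrt(1/522 + 2244) = 6*sqrt(1171369/522) = 6*(sqrt(67939402)/174) = sqrt(67939402)/29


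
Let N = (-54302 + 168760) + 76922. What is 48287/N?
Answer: 48287/191380 ≈ 0.25231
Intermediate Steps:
N = 191380 (N = 114458 + 76922 = 191380)
48287/N = 48287/191380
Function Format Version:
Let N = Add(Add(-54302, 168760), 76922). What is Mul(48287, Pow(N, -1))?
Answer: Rational(48287, 191380) ≈ 0.25231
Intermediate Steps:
N = 191380 (N = Add(114458, 76922) = 191380)
Mul(48287, Pow(N, -1)) = Mul(48287, Pow(191380, -1)) = Mul(48287, Rational(1, 191380)) = Rational(48287, 191380)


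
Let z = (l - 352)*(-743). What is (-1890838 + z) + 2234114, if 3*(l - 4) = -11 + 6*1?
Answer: 1809235/3 ≈ 6.0308e+5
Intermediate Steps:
l = 7/3 (l = 4 + (-11 + 6*1)/3 = 4 + (-11 + 6)/3 = 4 + (⅓)*(-5) = 4 - 5/3 = 7/3 ≈ 2.3333)
z = 779407/3 (z = (7/3 - 352)*(-743) = -1049/3*(-743) = 779407/3 ≈ 2.5980e+5)
(-1890838 + z) + 2234114 = (-1890838 + 779407/3) + 2234114 = -4893107/3 + 2234114 = 1809235/3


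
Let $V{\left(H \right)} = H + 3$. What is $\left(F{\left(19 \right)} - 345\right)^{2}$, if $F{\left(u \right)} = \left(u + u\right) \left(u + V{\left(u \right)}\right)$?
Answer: $1471369$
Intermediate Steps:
$V{\left(H \right)} = 3 + H$
$F{\left(u \right)} = 2 u \left(3 + 2 u\right)$ ($F{\left(u \right)} = \left(u + u\right) \left(u + \left(3 + u\right)\right) = 2 u \left(3 + 2 u\right)$)
$\left(F{\left(19 \right)} - 345\right)^{2} = \left(2 \cdot 19 \left(3 + 2 \cdot 19\right) - 345\right)^{2} = \left(2 \cdot 19 \left(3 + 38\right) - 345\right)^{2} = \left(2 \cdot 19 \cdot 41 - 345\right)^{2} = \left(1558 - 345\right)^{2} = 1213^{2} = 1471369$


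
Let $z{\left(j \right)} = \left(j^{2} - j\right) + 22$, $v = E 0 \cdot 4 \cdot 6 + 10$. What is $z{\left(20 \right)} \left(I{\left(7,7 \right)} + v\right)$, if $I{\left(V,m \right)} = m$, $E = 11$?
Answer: $6834$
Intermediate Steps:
$v = 10$ ($v = 11 \cdot 0 \cdot 4 \cdot 6 + 10 = 11 \cdot 0 \cdot 6 + 10 = 11 \cdot 0 + 10 = 0 + 10 = 10$)
$z{\left(j \right)} = 22 + j^{2} - j$
$z{\left(20 \right)} \left(I{\left(7,7 \right)} + v\right) = \left(22 + 20^{2} - 20\right) \left(7 + 10\right) = \left(22 + 400 - 20\right) 17 = 402 \cdot 17 = 6834$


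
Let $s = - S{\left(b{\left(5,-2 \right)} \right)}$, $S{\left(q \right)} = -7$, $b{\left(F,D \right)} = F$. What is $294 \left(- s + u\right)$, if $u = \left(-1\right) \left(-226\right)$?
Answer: $64386$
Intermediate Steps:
$u = 226$
$s = 7$ ($s = \left(-1\right) \left(-7\right) = 7$)
$294 \left(- s + u\right) = 294 \left(\left(-1\right) 7 + 226\right) = 294 \left(-7 + 226\right) = 294 \cdot 219 = 64386$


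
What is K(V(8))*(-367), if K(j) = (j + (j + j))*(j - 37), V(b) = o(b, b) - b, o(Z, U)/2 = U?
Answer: 255432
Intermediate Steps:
o(Z, U) = 2*U
V(b) = b (V(b) = 2*b - b = b)
K(j) = 3*j*(-37 + j) (K(j) = (j + 2*j)*(-37 + j) = (3*j)*(-37 + j) = 3*j*(-37 + j))
K(V(8))*(-367) = (3*8*(-37 + 8))*(-367) = (3*8*(-29))*(-367) = -696*(-367) = 255432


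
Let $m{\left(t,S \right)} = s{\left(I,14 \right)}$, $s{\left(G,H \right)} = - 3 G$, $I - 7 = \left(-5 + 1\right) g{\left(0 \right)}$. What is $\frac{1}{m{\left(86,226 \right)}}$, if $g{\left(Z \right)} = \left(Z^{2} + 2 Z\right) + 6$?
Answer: $\frac{1}{51} \approx 0.019608$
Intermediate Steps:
$g{\left(Z \right)} = 6 + Z^{2} + 2 Z$
$I = -17$ ($I = 7 + \left(-5 + 1\right) \left(6 + 0^{2} + 2 \cdot 0\right) = 7 - 4 \left(6 + 0 + 0\right) = 7 - 24 = -17$)
$m{\left(t,S \right)} = 51$ ($m{\left(t,S \right)} = \left(-3\right) \left(-17\right) = 51$)
$\frac{1}{m{\left(86,226 \right)}} = \frac{1}{51}$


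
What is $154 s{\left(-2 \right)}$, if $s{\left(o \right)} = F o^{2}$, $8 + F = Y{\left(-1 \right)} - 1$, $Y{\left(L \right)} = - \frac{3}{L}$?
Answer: $-3696$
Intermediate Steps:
$F = -6$ ($F = -8 - \left(1 + \frac{3}{-1}\right) = -8 - -2 = -8 + \left(3 - 1\right) = -8 + 2 = -6$)
$s{\left(o \right)} = - 6 o^{2}$
$154 s{\left(-2 \right)} = 154 \left(- 6 \left(-2\right)^{2}\right) = 154 \left(\left(-6\right) 4\right) = 154 \left(-24\right) = -3696$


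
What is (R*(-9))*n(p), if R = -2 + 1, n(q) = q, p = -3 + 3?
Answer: 0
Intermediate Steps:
p = 0
R = -1
(R*(-9))*n(p) = -1*(-9)*0 = 9*0 = 0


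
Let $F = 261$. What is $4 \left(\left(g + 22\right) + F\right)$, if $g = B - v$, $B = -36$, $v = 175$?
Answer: $288$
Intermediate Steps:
$g = -211$ ($g = -36 - 175 = -211$)
$4 \left(\left(g + 22\right) + F\right) = 4 \left(\left(-211 + 22\right) + 261\right) = 4 \left(-189 + 261\right) = 4 \cdot 72 = 288$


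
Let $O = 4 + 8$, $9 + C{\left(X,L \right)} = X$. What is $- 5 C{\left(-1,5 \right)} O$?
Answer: $600$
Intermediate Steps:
$C{\left(X,L \right)} = -9 + X$
$O = 12$
$- 5 C{\left(-1,5 \right)} O = - 5 \left(-9 - 1\right) 12 = \left(-5\right) \left(-10\right) 12 = 50 \cdot 12 = 600$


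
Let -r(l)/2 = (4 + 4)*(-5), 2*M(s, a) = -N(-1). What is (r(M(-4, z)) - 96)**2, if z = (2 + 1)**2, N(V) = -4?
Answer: 256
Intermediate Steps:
z = 9 (z = 3**2 = 9)
M(s, a) = 2 (M(s, a) = (-1*(-4))/2 = (1/2)*4 = 2)
r(l) = 80 (r(l) = -2*(4 + 4)*(-5) = -16*(-5) = -2*(-40) = 80)
(r(M(-4, z)) - 96)**2 = (80 - 96)**2 = (-16)**2 = 256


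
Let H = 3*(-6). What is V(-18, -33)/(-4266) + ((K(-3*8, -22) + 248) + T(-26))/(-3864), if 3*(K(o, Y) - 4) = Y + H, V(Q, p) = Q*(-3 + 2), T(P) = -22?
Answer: -27607/457884 ≈ -0.060293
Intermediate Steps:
H = -18
V(Q, p) = -Q (V(Q, p) = Q*(-1) = -Q)
K(o, Y) = -2 + Y/3 (K(o, Y) = 4 + (Y - 18)/3 = 4 + (-18 + Y)/3 = 4 + (-6 + Y/3) = -2 + Y/3)
V(-18, -33)/(-4266) + ((K(-3*8, -22) + 248) + T(-26))/(-3864) = -1*(-18)/(-4266) + (((-2 + (⅓)*(-22)) + 248) - 22)/(-3864) = 18*(-1/4266) + (((-2 - 22/3) + 248) - 22)*(-1/3864) = -1/237 + ((-28/3 + 248) - 22)*(-1/3864) = -1/237 + (716/3 - 22)*(-1/3864) = -1/237 + (650/3)*(-1/3864) = -1/237 - 325/5796 = -27607/457884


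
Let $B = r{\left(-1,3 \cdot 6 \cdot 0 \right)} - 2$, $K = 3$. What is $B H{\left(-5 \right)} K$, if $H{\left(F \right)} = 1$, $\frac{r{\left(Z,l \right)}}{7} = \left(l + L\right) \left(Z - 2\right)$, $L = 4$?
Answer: $-258$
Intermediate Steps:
$r{\left(Z,l \right)} = 7 \left(-2 + Z\right) \left(4 + l\right)$ ($r{\left(Z,l \right)} = 7 \left(l + 4\right) \left(Z - 2\right) = 7 \left(4 + l\right) \left(-2 + Z\right) = 7 \left(-2 + Z\right) \left(4 + l\right)$)
$B = -86$ ($B = \left(-56 - 14 \cdot 3 \cdot 6 \cdot 0 + 28 \left(-1\right) + 7 \left(-1\right) 3 \cdot 6 \cdot 0\right) - 2 = \left(-56 - 14 \cdot 18 \cdot 0 - 28 + 7 \left(-1\right) 18 \cdot 0\right) - 2 = \left(-56 - 0 - 28 + 7 \left(-1\right) 0\right) - 2 = \left(-56 + 0 - 28 + 0\right) - 2 = -84 - 2 = -86$)
$B H{\left(-5 \right)} K = \left(-86\right) 1 \cdot 3 = \left(-86\right) 3 = -258$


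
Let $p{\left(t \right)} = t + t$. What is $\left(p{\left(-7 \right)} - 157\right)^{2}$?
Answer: $29241$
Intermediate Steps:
$p{\left(t \right)} = 2 t$
$\left(p{\left(-7 \right)} - 157\right)^{2} = \left(2 \left(-7\right) - 157\right)^{2} = \left(-14 - 157\right)^{2} = \left(-171\right)^{2} = 29241$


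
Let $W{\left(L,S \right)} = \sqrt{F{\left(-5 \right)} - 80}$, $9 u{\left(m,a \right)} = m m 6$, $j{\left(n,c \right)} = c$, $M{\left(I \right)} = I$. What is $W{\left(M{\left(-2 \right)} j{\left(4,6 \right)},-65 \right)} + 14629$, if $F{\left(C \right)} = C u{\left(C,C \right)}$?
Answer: $14629 + \frac{7 i \sqrt{30}}{3} \approx 14629.0 + 12.78 i$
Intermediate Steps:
$u{\left(m,a \right)} = \frac{2 m^{2}}{3}$ ($u{\left(m,a \right)} = \frac{m m 6}{9} = \frac{m^{2} \cdot 6}{9} = \frac{6 m^{2}}{9} = \frac{2 m^{2}}{3}$)
$F{\left(C \right)} = \frac{2 C^{3}}{3}$ ($F{\left(C \right)} = C \frac{2 C^{2}}{3} = \frac{2 C^{3}}{3}$)
$W{\left(L,S \right)} = \frac{7 i \sqrt{30}}{3}$ ($W{\left(L,S \right)} = \sqrt{\frac{2 \left(-5\right)^{3}}{3} - 80} = \sqrt{\frac{2}{3} \left(-125\right) - 80} = \sqrt{- \frac{250}{3} - 80} = \sqrt{- \frac{490}{3}} = \frac{7 i \sqrt{30}}{3}$)
$W{\left(M{\left(-2 \right)} j{\left(4,6 \right)},-65 \right)} + 14629 = \frac{7 i \sqrt{30}}{3} + 14629 = 14629 + \frac{7 i \sqrt{30}}{3}$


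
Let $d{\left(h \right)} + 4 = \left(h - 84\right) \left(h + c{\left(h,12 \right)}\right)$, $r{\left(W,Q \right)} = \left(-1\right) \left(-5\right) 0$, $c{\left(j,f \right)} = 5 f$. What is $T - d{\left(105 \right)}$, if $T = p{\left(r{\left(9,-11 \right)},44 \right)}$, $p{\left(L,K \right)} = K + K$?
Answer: $-3373$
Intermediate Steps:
$r{\left(W,Q \right)} = 0$ ($r{\left(W,Q \right)} = 5 \cdot 0 = 0$)
$d{\left(h \right)} = -4 + \left(-84 + h\right) \left(60 + h\right)$ ($d{\left(h \right)} = -4 + \left(h - 84\right) \left(h + 5 \cdot 12\right) = -4 + \left(-84 + h\right) \left(h + 60\right) = -4 + \left(-84 + h\right) \left(60 + h\right)$)
$p{\left(L,K \right)} = 2 K$
$T = 88$ ($T = 2 \cdot 44 = 88$)
$T - d{\left(105 \right)} = 88 - \left(-5044 + 105^{2} - 2520\right) = 88 - \left(-5044 + 11025 - 2520\right) = 88 - 3461 = -3373$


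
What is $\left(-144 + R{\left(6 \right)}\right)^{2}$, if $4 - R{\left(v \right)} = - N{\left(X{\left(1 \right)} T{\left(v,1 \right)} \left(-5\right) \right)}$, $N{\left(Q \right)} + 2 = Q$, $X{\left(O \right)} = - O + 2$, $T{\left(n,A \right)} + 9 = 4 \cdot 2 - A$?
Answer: $17424$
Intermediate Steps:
$T{\left(n,A \right)} = -1 - A$ ($T{\left(n,A \right)} = -9 - \left(-8 + A\right) = -1 - A$)
$X{\left(O \right)} = 2 - O$
$N{\left(Q \right)} = -2 + Q$
$R{\left(v \right)} = 12$ ($R{\left(v \right)} = 4 - - (-2 + \left(2 - 1\right) \left(-1 - 1\right) \left(-5\right)) = 4 - - (-2 + 1 \left(-2\right) \left(-5\right)) = 4 - - (-2 - -10) = 4 - - (-2 + 10) = 4 - \left(-1\right) 8 = 4 - -8 = 4 + 8 = 12$)
$\left(-144 + R{\left(6 \right)}\right)^{2} = \left(-144 + 12\right)^{2} = \left(-132\right)^{2} = 17424$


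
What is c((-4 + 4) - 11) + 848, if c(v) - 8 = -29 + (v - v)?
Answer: 827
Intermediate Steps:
c(v) = -21 (c(v) = 8 + (-29 + (v - v)) = 8 + (-29 + 0) = 8 - 29 = -21)
c((-4 + 4) - 11) + 848 = -21 + 848 = 827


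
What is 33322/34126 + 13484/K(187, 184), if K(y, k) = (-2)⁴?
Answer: 57586017/68252 ≈ 843.73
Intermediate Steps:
K(y, k) = 16
33322/34126 + 13484/K(187, 184) = 33322/34126 + 13484/16 = 33322*(1/34126) + 13484*(1/16) = 16661/17063 + 3371/4 = 57586017/68252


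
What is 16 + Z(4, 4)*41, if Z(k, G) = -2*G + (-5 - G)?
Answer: -681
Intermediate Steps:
Z(k, G) = -5 - 3*G
16 + Z(4, 4)*41 = 16 + (-5 - 3*4)*41 = 16 + (-5 - 12)*41 = 16 - 17*41 = 16 - 697 = -681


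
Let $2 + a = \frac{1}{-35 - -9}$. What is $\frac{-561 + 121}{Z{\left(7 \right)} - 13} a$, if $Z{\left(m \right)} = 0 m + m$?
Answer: $- \frac{5830}{39} \approx -149.49$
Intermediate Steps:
$Z{\left(m \right)} = m$ ($Z{\left(m \right)} = 0 + m = m$)
$a = - \frac{53}{26}$ ($a = -2 + \frac{1}{-35 - -9} = -2 + \frac{1}{-35 + \left(-6 + 15\right)} = -2 + \frac{1}{-35 + 9} = -2 + \frac{1}{-26} = -2 - \frac{1}{26} = - \frac{53}{26} \approx -2.0385$)
$\frac{-561 + 121}{Z{\left(7 \right)} - 13} a = \frac{-561 + 121}{7 - 13} \left(- \frac{53}{26}\right) = - \frac{440}{-6} \left(- \frac{53}{26}\right) = \left(-440\right) \left(- \frac{1}{6}\right) \left(- \frac{53}{26}\right) = \frac{220}{3} \left(- \frac{53}{26}\right) = - \frac{5830}{39}$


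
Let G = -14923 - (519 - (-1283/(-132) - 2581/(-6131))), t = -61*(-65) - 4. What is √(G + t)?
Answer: I*√1878219984497901/404646 ≈ 107.1*I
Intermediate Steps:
t = 3961 (t = 3965 - 4 = 3961)
G = -12488880299/809292 (G = -14923 - (519 - (-1283*(-1/132) - 2581*(-1/6131))) = -14923 - (519 - (1283/132 + 2581/6131)) = -14923 - (519 - 1*8206765/809292) = -14923 - (519 - 8206765/809292) = -14923 - 1*411815783/809292 = -14923 - 411815783/809292 = -12488880299/809292 ≈ -15432.)
√(G + t) = √(-12488880299/809292 + 3961) = √(-9283274687/809292) = I*√1878219984497901/404646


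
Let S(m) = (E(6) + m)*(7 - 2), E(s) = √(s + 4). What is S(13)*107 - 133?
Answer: 6822 + 535*√10 ≈ 8513.8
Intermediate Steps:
E(s) = √(4 + s)
S(m) = 5*m + 5*√10 (S(m) = (√(4 + 6) + m)*(7 - 2) = (√10 + m)*5 = (m + √10)*5 = 5*m + 5*√10)
S(13)*107 - 133 = (5*13 + 5*√10)*107 - 133 = (65 + 5*√10)*107 - 133 = (6955 + 535*√10) - 133 = 6822 + 535*√10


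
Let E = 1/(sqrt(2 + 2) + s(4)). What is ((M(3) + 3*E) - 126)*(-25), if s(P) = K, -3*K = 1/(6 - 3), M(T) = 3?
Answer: 51600/17 ≈ 3035.3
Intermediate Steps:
K = -1/9 (K = -1/(3*(6 - 3)) = -1/3/3 = -1/3*1/3 = -1/9 ≈ -0.11111)
s(P) = -1/9
E = 9/17 (E = 1/(sqrt(2 + 2) - 1/9) = 1/(sqrt(4) - 1/9) = 1/(2 - 1/9) = 1/(17/9) = 9/17 ≈ 0.52941)
((M(3) + 3*E) - 126)*(-25) = ((3 + 3*(9/17)) - 126)*(-25) = ((3 + 27/17) - 126)*(-25) = (78/17 - 126)*(-25) = -2064/17*(-25) = 51600/17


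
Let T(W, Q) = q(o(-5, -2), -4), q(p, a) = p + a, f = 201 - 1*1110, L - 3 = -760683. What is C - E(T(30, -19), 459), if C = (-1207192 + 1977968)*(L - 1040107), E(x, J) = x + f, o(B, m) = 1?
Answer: -1388003399800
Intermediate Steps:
L = -760680 (L = 3 - 760683 = -760680)
f = -909 (f = 201 - 1110 = -909)
q(p, a) = a + p
T(W, Q) = -3 (T(W, Q) = -4 + 1 = -3)
E(x, J) = -909 + x (E(x, J) = x - 909 = -909 + x)
C = -1388003400712 (C = (-1207192 + 1977968)*(-760680 - 1040107) = 770776*(-1800787) = -1388003400712)
C - E(T(30, -19), 459) = -1388003400712 - (-909 - 3) = -1388003400712 - 1*(-912) = -1388003400712 + 912 = -1388003399800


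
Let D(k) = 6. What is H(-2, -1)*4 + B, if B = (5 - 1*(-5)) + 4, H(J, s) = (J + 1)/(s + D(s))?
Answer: 66/5 ≈ 13.200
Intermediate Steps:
H(J, s) = (1 + J)/(6 + s) (H(J, s) = (J + 1)/(s + 6) = (1 + J)/(6 + s))
B = 14 (B = (5 + 5) + 4 = 10 + 4 = 14)
H(-2, -1)*4 + B = ((1 - 2)/(6 - 1))*4 + 14 = (-1/5)*4 + 14 = ((⅕)*(-1))*4 + 14 = -⅕*4 + 14 = -⅘ + 14 = 66/5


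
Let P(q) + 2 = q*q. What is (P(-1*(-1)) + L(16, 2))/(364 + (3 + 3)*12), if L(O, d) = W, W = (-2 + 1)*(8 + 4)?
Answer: -13/436 ≈ -0.029817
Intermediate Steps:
W = -12 (W = -1*12 = -12)
P(q) = -2 + q² (P(q) = -2 + q*q = -2 + q²)
L(O, d) = -12
(P(-1*(-1)) + L(16, 2))/(364 + (3 + 3)*12) = ((-2 + (-1*(-1))²) - 12)/(364 + (3 + 3)*12) = ((-2 + 1²) - 12)/(364 + 6*12) = ((-2 + 1) - 12)/(364 + 72) = (-1 - 12)/436 = -13*1/436 = -13/436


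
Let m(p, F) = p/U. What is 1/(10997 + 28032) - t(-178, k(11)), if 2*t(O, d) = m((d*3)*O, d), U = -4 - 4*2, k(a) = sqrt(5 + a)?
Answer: -3473580/39029 ≈ -89.000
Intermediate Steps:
U = -12 (U = -4 - 8 = -12)
m(p, F) = -p/12 (m(p, F) = p/(-12) = p*(-1/12) = -p/12)
t(O, d) = -O*d/8 (t(O, d) = (-d*3*O/12)/2 = (-3*d*O/12)/2 = (-O*d/4)/2 = -O*d/8)
1/(10997 + 28032) - t(-178, k(11)) = 1/(10997 + 28032) - (-1)*(-178)*sqrt(5 + 11)/8 = 1/39029 - (-1)*(-178)*sqrt(16)/8 = 1/39029 - (-1)*(-178)*4/8 = 1/39029 - 1*89 = 1/39029 - 89 = -3473580/39029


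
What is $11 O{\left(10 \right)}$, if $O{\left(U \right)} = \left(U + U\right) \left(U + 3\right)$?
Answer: $2860$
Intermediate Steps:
$O{\left(U \right)} = 2 U \left(3 + U\right)$
$11 O{\left(10 \right)} = 11 \cdot 2 \cdot 10 \left(3 + 10\right) = 11 \cdot 2 \cdot 10 \cdot 13 = 11 \cdot 260 = 2860$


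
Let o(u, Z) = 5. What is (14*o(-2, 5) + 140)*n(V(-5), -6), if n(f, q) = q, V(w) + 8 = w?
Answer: -1260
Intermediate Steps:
V(w) = -8 + w
(14*o(-2, 5) + 140)*n(V(-5), -6) = (14*5 + 140)*(-6) = (70 + 140)*(-6) = 210*(-6) = -1260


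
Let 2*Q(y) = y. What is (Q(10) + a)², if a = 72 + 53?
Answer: 16900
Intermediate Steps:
a = 125
Q(y) = y/2
(Q(10) + a)² = ((½)*10 + 125)² = (5 + 125)² = 130² = 16900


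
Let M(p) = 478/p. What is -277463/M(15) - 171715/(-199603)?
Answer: -830654628065/95410234 ≈ -8706.1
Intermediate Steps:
-277463/M(15) - 171715/(-199603) = -277463/(478/15) - 171715/(-199603) = -277463/(478*(1/15)) - 171715*(-1/199603) = -277463/478/15 + 171715/199603 = -277463*15/478 + 171715/199603 = -4161945/478 + 171715/199603 = -830654628065/95410234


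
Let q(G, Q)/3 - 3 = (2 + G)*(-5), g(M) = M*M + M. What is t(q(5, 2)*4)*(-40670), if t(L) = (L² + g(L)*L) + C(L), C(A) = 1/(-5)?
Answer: 2290867576774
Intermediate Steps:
g(M) = M + M² (g(M) = M² + M = M + M²)
C(A) = -⅕
q(G, Q) = -21 - 15*G (q(G, Q) = 9 + 3*((2 + G)*(-5)) = 9 + 3*(-10 - 5*G) = 9 + (-30 - 15*G) = -21 - 15*G)
t(L) = -⅕ + L² + L²*(1 + L) (t(L) = (L² + (L*(1 + L))*L) - ⅕ = (L² + L²*(1 + L)) - ⅕ = -⅕ + L² + L²*(1 + L))
t(q(5, 2)*4)*(-40670) = (-⅕ + ((-21 - 15*5)*4)³ + 2*((-21 - 15*5)*4)²)*(-40670) = (-⅕ + ((-21 - 75)*4)³ + 2*((-21 - 75)*4)²)*(-40670) = (-⅕ + (-96*4)³ + 2*(-96*4)²)*(-40670) = (-⅕ + (-384)³ + 2*(-384)²)*(-40670) = (-⅕ - 56623104 + 2*147456)*(-40670) = (-⅕ - 56623104 + 294912)*(-40670) = -281640961/5*(-40670) = 2290867576774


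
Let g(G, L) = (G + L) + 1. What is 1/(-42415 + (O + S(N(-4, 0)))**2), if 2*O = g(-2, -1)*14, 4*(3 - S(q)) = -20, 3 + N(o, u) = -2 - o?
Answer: -1/42379 ≈ -2.3597e-5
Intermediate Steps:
N(o, u) = -5 - o (N(o, u) = -3 + (-2 - o) = -5 - o)
S(q) = 8 (S(q) = 3 - 1/4*(-20) = 3 + 5 = 8)
g(G, L) = 1 + G + L
O = -14 (O = ((1 - 2 - 1)*14)/2 = (-2*14)/2 = (1/2)*(-28) = -14)
1/(-42415 + (O + S(N(-4, 0)))**2) = 1/(-42415 + (-14 + 8)**2) = 1/(-42415 + (-6)**2) = 1/(-42415 + 36) = 1/(-42379) = -1/42379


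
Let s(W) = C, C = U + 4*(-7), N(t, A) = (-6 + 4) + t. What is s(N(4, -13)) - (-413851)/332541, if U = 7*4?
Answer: 413851/332541 ≈ 1.2445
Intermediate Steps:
N(t, A) = -2 + t
U = 28
C = 0 (C = 28 + 4*(-7) = 28 - 28 = 0)
s(W) = 0
s(N(4, -13)) - (-413851)/332541 = 0 - (-413851)/332541 = 0 - 1*(-413851/332541) = 0 + 413851/332541 = 413851/332541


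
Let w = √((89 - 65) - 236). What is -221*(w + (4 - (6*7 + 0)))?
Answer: 8398 - 442*I*√53 ≈ 8398.0 - 3217.8*I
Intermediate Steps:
w = 2*I*√53 (w = √(24 - 236) = √(-212) = 2*I*√53 ≈ 14.56*I)
-221*(w + (4 - (6*7 + 0))) = -221*(2*I*√53 + (4 - (6*7 + 0))) = -221*(2*I*√53 + (4 - (42 + 0))) = -221*(2*I*√53 + (4 - 1*42)) = -221*(2*I*√53 + (4 - 42)) = -221*(2*I*√53 - 38) = -221*(-38 + 2*I*√53) = 8398 - 442*I*√53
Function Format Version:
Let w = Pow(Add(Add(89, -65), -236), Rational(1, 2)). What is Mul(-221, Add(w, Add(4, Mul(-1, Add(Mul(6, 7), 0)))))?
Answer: Add(8398, Mul(-442, I, Pow(53, Rational(1, 2)))) ≈ Add(8398.0, Mul(-3217.8, I))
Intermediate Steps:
w = Mul(2, I, Pow(53, Rational(1, 2))) (w = Pow(Add(24, -236), Rational(1, 2)) = Pow(-212, Rational(1, 2)) = Mul(2, I, Pow(53, Rational(1, 2))) ≈ Mul(14.560, I))
Mul(-221, Add(w, Add(4, Mul(-1, Add(Mul(6, 7), 0))))) = Mul(-221, Add(Mul(2, I, Pow(53, Rational(1, 2))), Add(4, Mul(-1, Add(Mul(6, 7), 0))))) = Mul(-221, Add(Mul(2, I, Pow(53, Rational(1, 2))), Add(4, Mul(-1, Add(42, 0))))) = Mul(-221, Add(Mul(2, I, Pow(53, Rational(1, 2))), Add(4, Mul(-1, 42)))) = Mul(-221, Add(Mul(2, I, Pow(53, Rational(1, 2))), Add(4, -42))) = Mul(-221, Add(Mul(2, I, Pow(53, Rational(1, 2))), -38)) = Mul(-221, Add(-38, Mul(2, I, Pow(53, Rational(1, 2))))) = Add(8398, Mul(-442, I, Pow(53, Rational(1, 2))))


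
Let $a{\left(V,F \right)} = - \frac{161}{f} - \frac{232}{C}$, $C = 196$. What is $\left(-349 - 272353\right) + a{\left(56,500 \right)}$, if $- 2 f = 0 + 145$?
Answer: $- \frac{1937540342}{7105} \approx -2.727 \cdot 10^{5}$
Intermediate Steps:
$f = - \frac{145}{2}$ ($f = - \frac{0 + 145}{2} = \left(- \frac{1}{2}\right) 145 = - \frac{145}{2} \approx -72.5$)
$a{\left(V,F \right)} = \frac{7368}{7105}$ ($a{\left(V,F \right)} = - \frac{161}{- \frac{145}{2}} - \frac{232}{196} = \left(-161\right) \left(- \frac{2}{145}\right) - \frac{58}{49} = \frac{322}{145} - \frac{58}{49} = \frac{7368}{7105}$)
$\left(-349 - 272353\right) + a{\left(56,500 \right)} = \left(-349 - 272353\right) + \frac{7368}{7105} = -272702 + \frac{7368}{7105} = - \frac{1937540342}{7105}$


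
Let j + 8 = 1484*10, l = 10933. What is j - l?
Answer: 3899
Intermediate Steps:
j = 14832 (j = -8 + 1484*10 = -8 + 14840 = 14832)
j - l = 14832 - 1*10933 = 14832 - 10933 = 3899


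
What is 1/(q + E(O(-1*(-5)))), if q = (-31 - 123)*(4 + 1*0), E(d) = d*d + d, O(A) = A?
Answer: -1/586 ≈ -0.0017065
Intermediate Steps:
E(d) = d + d² (E(d) = d² + d = d + d²)
q = -616 (q = -154*(4 + 0) = -154*4 = -616)
1/(q + E(O(-1*(-5)))) = 1/(-616 + (-1*(-5))*(1 - 1*(-5))) = 1/(-616 + 5*(1 + 5)) = 1/(-616 + 5*6) = 1/(-616 + 30) = 1/(-586) = -1/586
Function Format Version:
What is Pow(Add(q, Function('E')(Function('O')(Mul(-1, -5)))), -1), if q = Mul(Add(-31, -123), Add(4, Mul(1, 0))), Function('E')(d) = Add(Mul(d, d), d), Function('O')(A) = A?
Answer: Rational(-1, 586) ≈ -0.0017065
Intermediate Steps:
Function('E')(d) = Add(d, Pow(d, 2)) (Function('E')(d) = Add(Pow(d, 2), d) = Add(d, Pow(d, 2)))
q = -616 (q = Mul(-154, Add(4, 0)) = Mul(-154, 4) = -616)
Pow(Add(q, Function('E')(Function('O')(Mul(-1, -5)))), -1) = Pow(Add(-616, Mul(Mul(-1, -5), Add(1, Mul(-1, -5)))), -1) = Pow(Add(-616, Mul(5, Add(1, 5))), -1) = Pow(Add(-616, Mul(5, 6)), -1) = Pow(Add(-616, 30), -1) = Pow(-586, -1) = Rational(-1, 586)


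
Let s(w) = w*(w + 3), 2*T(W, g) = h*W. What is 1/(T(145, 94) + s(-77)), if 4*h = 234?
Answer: 4/39757 ≈ 0.00010061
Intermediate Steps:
h = 117/2 (h = (¼)*234 = 117/2 ≈ 58.500)
T(W, g) = 117*W/4 (T(W, g) = (117*W/2)/2 = 117*W/4)
s(w) = w*(3 + w)
1/(T(145, 94) + s(-77)) = 1/((117/4)*145 - 77*(3 - 77)) = 1/(16965/4 - 77*(-74)) = 1/(16965/4 + 5698) = 1/(39757/4) = 4/39757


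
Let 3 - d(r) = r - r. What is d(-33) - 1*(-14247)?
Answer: 14250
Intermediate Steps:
d(r) = 3 (d(r) = 3 - (r - r) = 3 - 1*0 = 3 + 0 = 3)
d(-33) - 1*(-14247) = 3 - 1*(-14247) = 3 + 14247 = 14250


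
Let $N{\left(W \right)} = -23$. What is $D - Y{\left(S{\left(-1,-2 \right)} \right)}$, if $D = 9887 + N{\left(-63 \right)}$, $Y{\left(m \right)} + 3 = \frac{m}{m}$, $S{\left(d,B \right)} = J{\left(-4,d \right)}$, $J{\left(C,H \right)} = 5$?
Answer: $9866$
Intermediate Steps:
$S{\left(d,B \right)} = 5$
$Y{\left(m \right)} = -2$ ($Y{\left(m \right)} = -3 + \frac{m}{m} = -3 + 1 = -2$)
$D = 9864$ ($D = 9887 - 23 = 9864$)
$D - Y{\left(S{\left(-1,-2 \right)} \right)} = 9864 - -2 = 9864 + 2 = 9866$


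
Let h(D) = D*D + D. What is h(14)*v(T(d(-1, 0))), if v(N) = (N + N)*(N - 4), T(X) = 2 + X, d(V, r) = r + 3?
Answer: 2100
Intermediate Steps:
d(V, r) = 3 + r
v(N) = 2*N*(-4 + N) (v(N) = (2*N)*(-4 + N) = 2*N*(-4 + N))
h(D) = D + D² (h(D) = D² + D = D + D²)
h(14)*v(T(d(-1, 0))) = (14*(1 + 14))*(2*(2 + (3 + 0))*(-4 + (2 + (3 + 0)))) = (14*15)*(2*(2 + 3)*(-4 + (2 + 3))) = 210*(2*5*(-4 + 5)) = 210*(2*5*1) = 210*10 = 2100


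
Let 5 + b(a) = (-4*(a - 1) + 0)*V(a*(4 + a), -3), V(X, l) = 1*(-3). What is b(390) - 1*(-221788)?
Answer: 226451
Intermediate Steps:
V(X, l) = -3
b(a) = -17 + 12*a (b(a) = -5 + (-4*(a - 1) + 0)*(-3) = -5 + (-4*(-1 + a) + 0)*(-3) = -5 + ((4 - 4*a) + 0)*(-3) = -5 + (4 - 4*a)*(-3) = -5 + (-12 + 12*a) = -17 + 12*a)
b(390) - 1*(-221788) = (-17 + 12*390) - 1*(-221788) = (-17 + 4680) + 221788 = 4663 + 221788 = 226451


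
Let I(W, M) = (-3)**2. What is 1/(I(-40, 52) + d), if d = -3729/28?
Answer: -28/3477 ≈ -0.0080529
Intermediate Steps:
I(W, M) = 9
d = -3729/28 (d = -3729*1/28 = -3729/28 ≈ -133.18)
1/(I(-40, 52) + d) = 1/(9 - 3729/28) = 1/(-3477/28) = -28/3477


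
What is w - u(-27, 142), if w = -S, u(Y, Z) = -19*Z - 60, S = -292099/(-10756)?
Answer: 29372949/10756 ≈ 2730.8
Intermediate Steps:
S = 292099/10756 (S = -292099*(-1/10756) = 292099/10756 ≈ 27.157)
u(Y, Z) = -60 - 19*Z
w = -292099/10756 (w = -1*292099/10756 = -292099/10756 ≈ -27.157)
w - u(-27, 142) = -292099/10756 - (-60 - 19*142) = -292099/10756 - (-60 - 2698) = -292099/10756 - 1*(-2758) = -292099/10756 + 2758 = 29372949/10756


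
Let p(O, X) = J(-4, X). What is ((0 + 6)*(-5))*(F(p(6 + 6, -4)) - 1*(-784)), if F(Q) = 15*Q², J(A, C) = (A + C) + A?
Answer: -88320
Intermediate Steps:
J(A, C) = C + 2*A
p(O, X) = -8 + X (p(O, X) = X + 2*(-4) = X - 8 = -8 + X)
((0 + 6)*(-5))*(F(p(6 + 6, -4)) - 1*(-784)) = ((0 + 6)*(-5))*(15*(-8 - 4)² - 1*(-784)) = (6*(-5))*(15*(-12)² + 784) = -30*(15*144 + 784) = -30*(2160 + 784) = -30*2944 = -88320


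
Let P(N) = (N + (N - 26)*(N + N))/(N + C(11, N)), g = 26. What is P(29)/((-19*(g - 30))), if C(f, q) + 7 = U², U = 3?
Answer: 203/2356 ≈ 0.086163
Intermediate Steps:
C(f, q) = 2 (C(f, q) = -7 + 3² = -7 + 9 = 2)
P(N) = (N + 2*N*(-26 + N))/(2 + N) (P(N) = (N + (N - 26)*(N + N))/(N + 2) = (N + (-26 + N)*(2*N))/(2 + N) = (N + 2*N*(-26 + N))/(2 + N))
P(29)/((-19*(g - 30))) = (29*(-51 + 2*29)/(2 + 29))/((-19*(26 - 30))) = (29*(-51 + 58)/31)/((-19*(-4))) = (29*(1/31)*7)/76 = (203/31)*(1/76) = 203/2356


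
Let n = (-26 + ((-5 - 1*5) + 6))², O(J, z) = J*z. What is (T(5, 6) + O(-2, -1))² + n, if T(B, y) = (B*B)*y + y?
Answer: 25864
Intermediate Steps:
T(B, y) = y + y*B² (T(B, y) = B²*y + y = y*B² + y = y + y*B²)
n = 900 (n = (-26 + ((-5 - 5) + 6))² = (-26 + (-10 + 6))² = (-26 - 4)² = (-30)² = 900)
(T(5, 6) + O(-2, -1))² + n = (6*(1 + 5²) - 2*(-1))² + 900 = (6*(1 + 25) + 2)² + 900 = (6*26 + 2)² + 900 = (156 + 2)² + 900 = 158² + 900 = 24964 + 900 = 25864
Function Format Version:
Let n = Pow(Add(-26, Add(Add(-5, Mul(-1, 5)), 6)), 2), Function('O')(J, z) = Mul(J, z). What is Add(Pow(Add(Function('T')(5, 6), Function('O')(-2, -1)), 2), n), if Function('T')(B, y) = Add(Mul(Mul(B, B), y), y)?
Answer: 25864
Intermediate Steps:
Function('T')(B, y) = Add(y, Mul(y, Pow(B, 2))) (Function('T')(B, y) = Add(Mul(Pow(B, 2), y), y) = Add(Mul(y, Pow(B, 2)), y) = Add(y, Mul(y, Pow(B, 2))))
n = 900 (n = Pow(Add(-26, Add(Add(-5, -5), 6)), 2) = Pow(Add(-26, Add(-10, 6)), 2) = Pow(Add(-26, -4), 2) = Pow(-30, 2) = 900)
Add(Pow(Add(Function('T')(5, 6), Function('O')(-2, -1)), 2), n) = Add(Pow(Add(Mul(6, Add(1, Pow(5, 2))), Mul(-2, -1)), 2), 900) = Add(Pow(Add(Mul(6, Add(1, 25)), 2), 2), 900) = Add(Pow(Add(Mul(6, 26), 2), 2), 900) = Add(Pow(Add(156, 2), 2), 900) = Add(Pow(158, 2), 900) = Add(24964, 900) = 25864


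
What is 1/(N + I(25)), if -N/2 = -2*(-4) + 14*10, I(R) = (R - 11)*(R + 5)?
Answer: 1/124 ≈ 0.0080645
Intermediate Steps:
I(R) = (-11 + R)*(5 + R)
N = -296 (N = -2*(-2*(-4) + 14*10) = -2*(8 + 140) = -2*148 = -296)
1/(N + I(25)) = 1/(-296 + (-55 + 25**2 - 6*25)) = 1/(-296 + (-55 + 625 - 150)) = 1/(-296 + 420) = 1/124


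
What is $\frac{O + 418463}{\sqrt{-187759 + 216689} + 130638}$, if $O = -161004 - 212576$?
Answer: $\frac{2931712677}{8533129057} - \frac{44883 \sqrt{28930}}{17066258114} \approx 0.34312$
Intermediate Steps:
$O = -373580$ ($O = -161004 - 212576 = -373580$)
$\frac{O + 418463}{\sqrt{-187759 + 216689} + 130638} = \frac{-373580 + 418463}{\sqrt{-187759 + 216689} + 130638} = \frac{44883}{\sqrt{28930} + 130638} = \frac{44883}{130638 + \sqrt{28930}}$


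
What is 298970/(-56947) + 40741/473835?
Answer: -4494915233/870434895 ≈ -5.1640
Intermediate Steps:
298970/(-56947) + 40741/473835 = 298970*(-1/56947) + 40741*(1/473835) = -298970/56947 + 40741/473835 = -4494915233/870434895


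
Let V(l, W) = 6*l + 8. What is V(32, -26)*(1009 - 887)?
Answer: 24400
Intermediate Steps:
V(l, W) = 8 + 6*l
V(32, -26)*(1009 - 887) = (8 + 6*32)*(1009 - 887) = (8 + 192)*122 = 200*122 = 24400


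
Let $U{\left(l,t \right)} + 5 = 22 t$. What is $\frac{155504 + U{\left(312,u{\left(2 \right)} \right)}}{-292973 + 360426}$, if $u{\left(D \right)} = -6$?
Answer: $\frac{155367}{67453} \approx 2.3033$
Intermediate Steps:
$U{\left(l,t \right)} = -5 + 22 t$
$\frac{155504 + U{\left(312,u{\left(2 \right)} \right)}}{-292973 + 360426} = \frac{155504 + \left(-5 + 22 \left(-6\right)\right)}{-292973 + 360426} = \frac{155504 - 137}{67453} = \left(155504 - 137\right) \frac{1}{67453} = 155367 \cdot \frac{1}{67453} = \frac{155367}{67453}$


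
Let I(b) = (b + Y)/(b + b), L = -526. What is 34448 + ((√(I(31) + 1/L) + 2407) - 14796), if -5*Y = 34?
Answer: 22059 + √645473010/40765 ≈ 22060.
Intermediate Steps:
Y = -34/5 (Y = -⅕*34 = -34/5 ≈ -6.8000)
I(b) = (-34/5 + b)/(2*b) (I(b) = (b - 34/5)/(b + b) = (-34/5 + b)/((2*b)) = (-34/5 + b)*(1/(2*b)) = (-34/5 + b)/(2*b))
34448 + ((√(I(31) + 1/L) + 2407) - 14796) = 34448 + ((√((⅒)*(-34 + 5*31)/31 + 1/(-526)) + 2407) - 14796) = 34448 + ((√((⅒)*(1/31)*(-34 + 155) - 1/526) + 2407) - 14796) = 34448 + ((√((⅒)*(1/31)*121 - 1/526) + 2407) - 14796) = 34448 + ((√(121/310 - 1/526) + 2407) - 14796) = 34448 + ((√(15834/40765) + 2407) - 14796) = 34448 + ((√645473010/40765 + 2407) - 14796) = 34448 + ((2407 + √645473010/40765) - 14796) = 34448 + (-12389 + √645473010/40765) = 22059 + √645473010/40765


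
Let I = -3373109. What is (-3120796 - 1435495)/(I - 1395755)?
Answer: 4556291/4768864 ≈ 0.95543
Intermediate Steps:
(-3120796 - 1435495)/(I - 1395755) = (-3120796 - 1435495)/(-3373109 - 1395755) = -4556291/(-4768864) = -4556291*(-1/4768864) = 4556291/4768864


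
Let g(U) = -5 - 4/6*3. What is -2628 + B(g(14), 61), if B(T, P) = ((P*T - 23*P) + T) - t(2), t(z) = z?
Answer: -4467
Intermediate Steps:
g(U) = -7 (g(U) = -5 - 4*⅙*3 = -5 - ⅔*3 = -5 - 2 = -7)
B(T, P) = -2 + T - 23*P + P*T (B(T, P) = ((P*T - 23*P) + T) - 1*2 = ((-23*P + P*T) + T) - 2 = (T - 23*P + P*T) - 2 = -2 + T - 23*P + P*T)
-2628 + B(g(14), 61) = -2628 + (-2 - 7 - 23*61 + 61*(-7)) = -2628 + (-2 - 7 - 1403 - 427) = -2628 - 1839 = -4467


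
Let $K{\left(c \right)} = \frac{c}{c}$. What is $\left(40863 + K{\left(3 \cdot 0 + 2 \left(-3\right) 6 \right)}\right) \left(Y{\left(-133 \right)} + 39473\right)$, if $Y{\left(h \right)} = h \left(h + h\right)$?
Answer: $3058711264$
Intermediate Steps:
$K{\left(c \right)} = 1$
$Y{\left(h \right)} = 2 h^{2}$ ($Y{\left(h \right)} = h 2 h = 2 h^{2}$)
$\left(40863 + K{\left(3 \cdot 0 + 2 \left(-3\right) 6 \right)}\right) \left(Y{\left(-133 \right)} + 39473\right) = \left(40863 + 1\right) \left(2 \left(-133\right)^{2} + 39473\right) = 40864 \left(2 \cdot 17689 + 39473\right) = 40864 \left(35378 + 39473\right) = 40864 \cdot 74851 = 3058711264$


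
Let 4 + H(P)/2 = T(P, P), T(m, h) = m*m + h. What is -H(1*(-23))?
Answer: -1004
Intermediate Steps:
T(m, h) = h + m**2 (T(m, h) = m**2 + h = h + m**2)
H(P) = -8 + 2*P + 2*P**2 (H(P) = -8 + 2*(P + P**2) = -8 + (2*P + 2*P**2) = -8 + 2*P + 2*P**2)
-H(1*(-23)) = -(-8 + 2*(1*(-23)) + 2*(1*(-23))**2) = -(-8 + 2*(-23) + 2*(-23)**2) = -(-8 - 46 + 2*529) = -(-8 - 46 + 1058) = -1*1004 = -1004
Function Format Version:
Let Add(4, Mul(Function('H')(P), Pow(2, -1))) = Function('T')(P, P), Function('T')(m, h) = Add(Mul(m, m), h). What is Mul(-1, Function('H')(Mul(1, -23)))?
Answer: -1004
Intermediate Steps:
Function('T')(m, h) = Add(h, Pow(m, 2)) (Function('T')(m, h) = Add(Pow(m, 2), h) = Add(h, Pow(m, 2)))
Function('H')(P) = Add(-8, Mul(2, P), Mul(2, Pow(P, 2))) (Function('H')(P) = Add(-8, Mul(2, Add(P, Pow(P, 2)))) = Add(-8, Add(Mul(2, P), Mul(2, Pow(P, 2)))) = Add(-8, Mul(2, P), Mul(2, Pow(P, 2))))
Mul(-1, Function('H')(Mul(1, -23))) = Mul(-1, Add(-8, Mul(2, Mul(1, -23)), Mul(2, Pow(Mul(1, -23), 2)))) = Mul(-1, Add(-8, Mul(2, -23), Mul(2, Pow(-23, 2)))) = Mul(-1, Add(-8, -46, Mul(2, 529))) = Mul(-1, Add(-8, -46, 1058)) = Mul(-1, 1004) = -1004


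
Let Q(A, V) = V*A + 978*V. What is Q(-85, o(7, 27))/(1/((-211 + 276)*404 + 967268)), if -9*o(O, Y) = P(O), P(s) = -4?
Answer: 394320224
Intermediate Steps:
o(O, Y) = 4/9 (o(O, Y) = -⅑*(-4) = 4/9)
Q(A, V) = 978*V + A*V (Q(A, V) = A*V + 978*V = 978*V + A*V)
Q(-85, o(7, 27))/(1/((-211 + 276)*404 + 967268)) = (4*(978 - 85)/9)/(1/((-211 + 276)*404 + 967268)) = ((4/9)*893)/(1/(65*404 + 967268)) = 3572/(9*(1/(26260 + 967268))) = 3572/(9*(1/993528)) = (3572/9)*993528 = 394320224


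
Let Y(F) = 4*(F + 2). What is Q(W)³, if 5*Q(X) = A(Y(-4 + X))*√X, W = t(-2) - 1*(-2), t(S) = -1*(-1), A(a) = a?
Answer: 192*√3/125 ≈ 2.6604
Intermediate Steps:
Y(F) = 8 + 4*F (Y(F) = 4*(2 + F) = 8 + 4*F)
t(S) = 1
W = 3 (W = 1 - 1*(-2) = 1 + 2 = 3)
Q(X) = √X*(-8 + 4*X)/5 (Q(X) = ((8 + 4*(-4 + X))*√X)/5 = ((8 + (-16 + 4*X))*√X)/5 = ((-8 + 4*X)*√X)/5 = (√X*(-8 + 4*X))/5 = √X*(-8 + 4*X)/5)
Q(W)³ = (4*√3*(-2 + 3)/5)³ = ((⅘)*√3*1)³ = (4*√3/5)³ = 192*√3/125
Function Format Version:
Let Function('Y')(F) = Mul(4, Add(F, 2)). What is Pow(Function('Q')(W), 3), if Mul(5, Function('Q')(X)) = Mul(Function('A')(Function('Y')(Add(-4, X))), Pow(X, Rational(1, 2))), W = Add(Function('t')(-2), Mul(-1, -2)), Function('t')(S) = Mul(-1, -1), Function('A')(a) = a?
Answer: Mul(Rational(192, 125), Pow(3, Rational(1, 2))) ≈ 2.6604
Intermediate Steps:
Function('Y')(F) = Add(8, Mul(4, F)) (Function('Y')(F) = Mul(4, Add(2, F)) = Add(8, Mul(4, F)))
Function('t')(S) = 1
W = 3 (W = Add(1, Mul(-1, -2)) = Add(1, 2) = 3)
Function('Q')(X) = Mul(Rational(1, 5), Pow(X, Rational(1, 2)), Add(-8, Mul(4, X))) (Function('Q')(X) = Mul(Rational(1, 5), Mul(Add(8, Mul(4, Add(-4, X))), Pow(X, Rational(1, 2)))) = Mul(Rational(1, 5), Mul(Add(8, Add(-16, Mul(4, X))), Pow(X, Rational(1, 2)))) = Mul(Rational(1, 5), Mul(Add(-8, Mul(4, X)), Pow(X, Rational(1, 2)))) = Mul(Rational(1, 5), Mul(Pow(X, Rational(1, 2)), Add(-8, Mul(4, X)))) = Mul(Rational(1, 5), Pow(X, Rational(1, 2)), Add(-8, Mul(4, X))))
Pow(Function('Q')(W), 3) = Pow(Mul(Rational(4, 5), Pow(3, Rational(1, 2)), Add(-2, 3)), 3) = Pow(Mul(Rational(4, 5), Pow(3, Rational(1, 2)), 1), 3) = Pow(Mul(Rational(4, 5), Pow(3, Rational(1, 2))), 3) = Mul(Rational(192, 125), Pow(3, Rational(1, 2)))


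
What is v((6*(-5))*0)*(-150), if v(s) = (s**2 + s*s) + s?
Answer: 0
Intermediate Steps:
v(s) = s + 2*s**2 (v(s) = (s**2 + s**2) + s = 2*s**2 + s = s + 2*s**2)
v((6*(-5))*0)*(-150) = (((6*(-5))*0)*(1 + 2*((6*(-5))*0)))*(-150) = ((-30*0)*(1 + 2*(-30*0)))*(-150) = (0*(1 + 2*0))*(-150) = (0*(1 + 0))*(-150) = (0*1)*(-150) = 0*(-150) = 0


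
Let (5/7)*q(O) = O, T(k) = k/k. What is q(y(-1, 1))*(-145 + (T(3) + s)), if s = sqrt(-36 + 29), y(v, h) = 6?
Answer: -6048/5 + 42*I*sqrt(7)/5 ≈ -1209.6 + 22.224*I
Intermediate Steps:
T(k) = 1
q(O) = 7*O/5
s = I*sqrt(7) (s = sqrt(-7) = I*sqrt(7) ≈ 2.6458*I)
q(y(-1, 1))*(-145 + (T(3) + s)) = ((7/5)*6)*(-145 + (1 + I*sqrt(7))) = 42*(-144 + I*sqrt(7))/5 = -6048/5 + 42*I*sqrt(7)/5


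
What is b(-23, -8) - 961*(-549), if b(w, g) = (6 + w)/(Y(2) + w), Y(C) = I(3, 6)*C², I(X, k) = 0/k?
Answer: 12134564/23 ≈ 5.2759e+5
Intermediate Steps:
I(X, k) = 0
Y(C) = 0 (Y(C) = 0*C² = 0)
b(w, g) = (6 + w)/w (b(w, g) = (6 + w)/(0 + w) = (6 + w)/w)
b(-23, -8) - 961*(-549) = (6 - 23)/(-23) - 961*(-549) = -1/23*(-17) + 527589 = 17/23 + 527589 = 12134564/23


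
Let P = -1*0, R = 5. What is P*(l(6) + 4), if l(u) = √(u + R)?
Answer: 0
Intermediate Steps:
P = 0
l(u) = √(5 + u) (l(u) = √(u + 5) = √(5 + u))
P*(l(6) + 4) = 0*(√(5 + 6) + 4) = 0*(√11 + 4) = 0*(4 + √11) = 0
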